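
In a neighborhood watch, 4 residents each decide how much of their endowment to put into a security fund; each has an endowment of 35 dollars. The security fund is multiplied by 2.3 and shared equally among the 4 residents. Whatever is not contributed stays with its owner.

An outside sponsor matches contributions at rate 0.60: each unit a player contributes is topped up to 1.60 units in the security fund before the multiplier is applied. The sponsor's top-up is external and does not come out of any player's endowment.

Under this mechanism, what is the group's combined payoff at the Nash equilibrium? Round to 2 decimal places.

140.00 dollars

Even with the mechanism, each unit contributed returns only 2.3 × 1.60 / 4 = 0.9200 per unit of net cost, so contributing nothing is still dominant.
Everyone keeps their endowment and the group total is 4 × 35 = 140.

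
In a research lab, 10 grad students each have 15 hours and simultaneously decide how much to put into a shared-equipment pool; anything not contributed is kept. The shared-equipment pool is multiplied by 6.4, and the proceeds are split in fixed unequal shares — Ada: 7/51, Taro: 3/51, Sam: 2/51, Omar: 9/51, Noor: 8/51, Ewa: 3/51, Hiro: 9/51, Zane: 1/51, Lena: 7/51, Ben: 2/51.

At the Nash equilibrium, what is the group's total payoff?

For player j, contributing a unit is worthwhile iff 6.4 × (j's share) ≥ 1, i.e. iff j's share is at least 0.1563.
Omar, Noor and Hiro are above the threshold, contributing 15 each; the remaining 7 contribute 0. Total contributed: 45.
The shared-equipment pool pays out 6.4 × 45 = 288.00 in total (split across the unequal shares, but the aggregate is all that matters for the group sum).
The 7 free-riders keep 15 each, adding 105. Group total = 105 + 288.00 = 393.00.

393.00 hours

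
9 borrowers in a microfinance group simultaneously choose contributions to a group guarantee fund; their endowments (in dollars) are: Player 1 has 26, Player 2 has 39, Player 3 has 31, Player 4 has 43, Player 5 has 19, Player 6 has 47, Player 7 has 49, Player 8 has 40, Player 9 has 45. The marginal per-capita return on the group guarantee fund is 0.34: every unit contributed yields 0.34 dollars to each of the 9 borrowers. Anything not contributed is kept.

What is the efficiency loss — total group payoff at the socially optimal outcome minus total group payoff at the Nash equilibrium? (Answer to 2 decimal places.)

698.34 dollars

The private return per contributed unit is 0.34 < 1 for everyone, so the Nash equilibrium is zero contribution and the group total is Σ E_j = 26 + 39 + 31 + 43 + 19 + 47 + 49 + 40 + 45 = 339.
Each contributed unit returns 3.060 to the group, so the social optimum is full contribution by everyone: group total = 3.060 × 339 = 1037.34.
Efficiency loss = (3.060 − 1) × 339 = 698.34.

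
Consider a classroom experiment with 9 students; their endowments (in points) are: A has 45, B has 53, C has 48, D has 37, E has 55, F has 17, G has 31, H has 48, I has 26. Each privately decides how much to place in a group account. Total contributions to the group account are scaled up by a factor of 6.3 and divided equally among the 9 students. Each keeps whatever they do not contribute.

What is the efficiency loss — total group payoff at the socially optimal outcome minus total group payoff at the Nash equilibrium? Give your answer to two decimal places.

1908.00 points

The private return per contributed unit is 6.3/9 = 0.7000 < 1 for every player regardless of endowment, so the Nash equilibrium is zero contribution and the group total is Σ E_j = 45 + 53 + 48 + 37 + 55 + 17 + 31 + 48 + 26 = 360.
Each contributed unit returns 6.300 to the group, so the social optimum is full contribution by everyone: group total = 6.300 × 360 = 2268.00.
Efficiency loss = (6.300 − 1) × 360 = 1908.00.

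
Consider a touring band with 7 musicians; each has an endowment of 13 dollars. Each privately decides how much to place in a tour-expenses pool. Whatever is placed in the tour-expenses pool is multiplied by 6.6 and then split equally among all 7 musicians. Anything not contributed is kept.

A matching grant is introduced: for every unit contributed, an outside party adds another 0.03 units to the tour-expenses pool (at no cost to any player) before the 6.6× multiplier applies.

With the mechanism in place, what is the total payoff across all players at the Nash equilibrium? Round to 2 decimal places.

91.00 dollars

The effective private return is 6.6 × 1.03 / 7 = 0.9711, which is still under 1, so the mechanism doesn't change anyone's dominant strategy: zero contribution.
Everyone keeps their endowment and the group total is 7 × 13 = 91.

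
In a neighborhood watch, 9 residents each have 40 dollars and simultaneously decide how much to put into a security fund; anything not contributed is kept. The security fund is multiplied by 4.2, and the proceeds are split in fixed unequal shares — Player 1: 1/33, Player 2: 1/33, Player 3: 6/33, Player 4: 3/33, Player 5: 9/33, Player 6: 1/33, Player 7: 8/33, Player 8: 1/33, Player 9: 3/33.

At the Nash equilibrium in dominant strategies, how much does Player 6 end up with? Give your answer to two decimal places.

Player j's private return per contributed unit is 4.2 × (j's share). Contributing is weakly dominant for j when that share is at least 1/4.2 = 0.2381, and contributing 0 is dominant otherwise.
The shares above 0.2381 belong to Player 5 and Player 7, contributing 40 each; the remaining 7 contribute 0. Total contributed: 80.
Player 6 keeps 40 and receives 4.2 × 80 × 1/33 = 10.18 from the security fund, for a payoff of 50.18.

50.18 dollars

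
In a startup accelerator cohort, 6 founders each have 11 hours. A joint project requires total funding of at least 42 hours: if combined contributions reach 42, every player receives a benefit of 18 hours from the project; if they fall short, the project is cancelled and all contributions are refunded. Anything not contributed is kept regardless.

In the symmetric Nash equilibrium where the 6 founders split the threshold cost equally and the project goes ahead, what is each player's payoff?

Equal share of the threshold: 42/6 = 7.
At this profile no one gains by cutting their contribution: any cut drops the total below 42, the project is cancelled, contributions are refunded, and the deviator ends with 11, which is less than 11 − 7 + 18 = 22. Contributing more than 7 just wastes the excess. So contributing exactly 7 is a best response.
Each player's payoff: 11 − 7 + 18 = 22.

22 hours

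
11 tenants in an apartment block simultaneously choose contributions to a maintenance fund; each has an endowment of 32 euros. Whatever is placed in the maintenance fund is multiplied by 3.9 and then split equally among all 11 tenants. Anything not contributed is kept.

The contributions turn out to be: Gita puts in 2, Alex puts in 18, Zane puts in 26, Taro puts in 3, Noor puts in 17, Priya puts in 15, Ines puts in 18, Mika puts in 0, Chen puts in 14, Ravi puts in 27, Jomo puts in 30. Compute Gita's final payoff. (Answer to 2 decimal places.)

Total contributed: 2 + 18 + 26 + 3 + 17 + 15 + 18 + 0 + 14 + 27 + 30 = 170.
Each receives 3.9 × 170 / 11 = 60.27 from the maintenance fund.
Gita keeps 32 − 2 = 30, so Gita's payoff is 30 + 60.27 = 90.27.

90.27 euros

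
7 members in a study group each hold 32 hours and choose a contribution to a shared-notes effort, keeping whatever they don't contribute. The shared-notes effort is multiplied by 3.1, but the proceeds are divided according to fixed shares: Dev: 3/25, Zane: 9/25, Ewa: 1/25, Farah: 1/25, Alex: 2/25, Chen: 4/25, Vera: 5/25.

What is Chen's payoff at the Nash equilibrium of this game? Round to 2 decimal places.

Player j's private return per contributed unit is 3.1 × (j's share). Contributing is weakly dominant for j when that share is at least 1/3.1 = 0.3226, and contributing 0 is dominant otherwise.
Zane alone (share 9/25) is above the threshold, contributing 32; the remaining 6 contribute 0. Total contributed: 32.
Chen keeps 32 and receives 3.1 × 32 × 4/25 = 15.87 from the shared-notes effort, for a payoff of 47.87.

47.87 hours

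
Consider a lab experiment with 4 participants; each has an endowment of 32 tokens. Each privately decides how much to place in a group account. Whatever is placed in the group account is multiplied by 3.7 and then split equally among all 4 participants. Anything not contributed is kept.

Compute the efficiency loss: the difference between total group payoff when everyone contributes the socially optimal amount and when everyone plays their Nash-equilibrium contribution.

Each contributed unit returns 3.7/4 = 0.9250 to its contributor — below 1 — so contributing 0 is dominant for every player. At the Nash equilibrium everyone keeps their 32, and the group total is 4 × 32 = 128.
Each contributed unit returns 3.700 to the group as a whole (0.9250 to each of 4 players), which exceeds 1, so the social optimum is full contribution: group total = 3.700 × 128 = 473.60.
Efficiency loss = 473.60 − 128 = 345.60.

345.60 tokens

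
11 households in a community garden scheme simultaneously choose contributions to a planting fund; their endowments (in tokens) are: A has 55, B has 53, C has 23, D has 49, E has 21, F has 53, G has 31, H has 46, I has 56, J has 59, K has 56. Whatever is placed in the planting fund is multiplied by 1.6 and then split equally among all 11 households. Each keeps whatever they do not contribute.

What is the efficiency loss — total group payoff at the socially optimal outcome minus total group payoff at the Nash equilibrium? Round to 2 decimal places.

301.20 tokens

The private return per contributed unit is 1.6/11 = 0.1455 < 1 for every player regardless of endowment, so the Nash equilibrium is zero contribution and the group total is Σ E_j = 55 + 53 + 23 + 49 + 21 + 53 + 31 + 46 + 56 + 59 + 56 = 502.
Each contributed unit returns 1.600 to the group, so the social optimum is full contribution by everyone: group total = 1.600 × 502 = 803.20.
Efficiency loss = (1.600 − 1) × 502 = 301.20.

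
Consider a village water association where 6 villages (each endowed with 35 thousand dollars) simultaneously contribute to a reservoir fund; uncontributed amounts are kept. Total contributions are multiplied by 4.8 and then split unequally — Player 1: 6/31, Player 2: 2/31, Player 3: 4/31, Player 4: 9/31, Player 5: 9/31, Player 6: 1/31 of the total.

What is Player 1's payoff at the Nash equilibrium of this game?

100.03 thousand dollars

A player with share s gets back 4.8·s per unit contributed, so full contribution is dominant for anyone with s > 1/4.8 = 0.2083 and zero contribution is dominant for anyone below.
Player 4 and Player 5 are above the threshold, contributing 35 each; the remaining 4 contribute 0. Total contributed: 70.
Player 1 keeps 35 and receives 4.8 × 70 × 6/31 = 65.03 from the reservoir fund, for a payoff of 100.03.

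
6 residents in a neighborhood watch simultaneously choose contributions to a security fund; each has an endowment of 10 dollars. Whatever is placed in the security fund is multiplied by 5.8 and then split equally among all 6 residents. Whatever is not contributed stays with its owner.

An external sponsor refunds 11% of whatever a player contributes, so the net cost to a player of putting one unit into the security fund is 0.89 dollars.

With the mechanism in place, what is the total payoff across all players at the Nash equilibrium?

354.60 dollars

The effective private return per unit is now (5.8/6) / 0.89 = 1.0861 > 1, so every player's dominant strategy flips to full contribution.
At the Nash equilibrium everyone contributes 10. Group total payoff = 6 × (10 × 0.11 + 5.8 × 10) = 354.60.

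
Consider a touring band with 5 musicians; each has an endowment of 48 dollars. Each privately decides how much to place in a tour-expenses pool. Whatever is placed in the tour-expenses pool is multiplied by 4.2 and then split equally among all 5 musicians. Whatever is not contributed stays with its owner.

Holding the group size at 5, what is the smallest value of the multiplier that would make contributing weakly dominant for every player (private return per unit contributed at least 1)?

5

A contributed unit returns (multiplier)/5 to its contributor.
This reaches 1 exactly when the multiplier is 5.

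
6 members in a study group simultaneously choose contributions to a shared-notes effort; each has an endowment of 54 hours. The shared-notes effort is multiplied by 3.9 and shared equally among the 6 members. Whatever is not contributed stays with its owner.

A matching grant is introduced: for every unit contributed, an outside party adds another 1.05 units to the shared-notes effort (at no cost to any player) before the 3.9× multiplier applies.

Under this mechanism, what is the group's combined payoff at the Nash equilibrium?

2590.38 hours

With the mechanism, a contributed unit returns 3.9 × 2.05 / 6 = 1.3325 per unit of net cost to the contributor — now above 1 — so contributing fully is weakly dominant for every player.
So the Nash equilibrium is full contribution by all 6; the group earns 3.9 × 2.05 × 324 = 2590.38.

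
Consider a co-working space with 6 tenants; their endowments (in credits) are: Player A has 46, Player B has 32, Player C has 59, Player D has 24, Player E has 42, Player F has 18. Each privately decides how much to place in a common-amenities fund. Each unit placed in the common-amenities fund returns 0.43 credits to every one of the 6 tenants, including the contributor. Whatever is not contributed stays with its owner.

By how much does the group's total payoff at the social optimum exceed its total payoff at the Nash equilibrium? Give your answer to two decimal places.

349.18 credits

The private return per contributed unit is 0.43 < 1 for everyone, so the Nash equilibrium is zero contribution and the group total is Σ E_j = 46 + 32 + 59 + 24 + 42 + 18 = 221.
Each contributed unit returns 2.580 to the group, so the social optimum is full contribution by everyone: group total = 2.580 × 221 = 570.18.
Efficiency loss = (2.580 − 1) × 221 = 349.18.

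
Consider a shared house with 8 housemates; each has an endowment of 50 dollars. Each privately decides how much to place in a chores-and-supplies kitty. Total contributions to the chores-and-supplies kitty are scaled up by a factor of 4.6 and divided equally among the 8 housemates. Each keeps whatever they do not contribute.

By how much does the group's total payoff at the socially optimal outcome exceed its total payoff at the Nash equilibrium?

1440.00 dollars

Each contributed unit returns 4.6/8 = 0.5750 to its contributor — below 1 — so contributing 0 is dominant for every player. At the Nash equilibrium everyone keeps their 50, and the group total is 8 × 50 = 400.
Each contributed unit returns 4.600 to the group as a whole (0.5750 to each of 8 players), which exceeds 1, so the social optimum is full contribution: group total = 4.600 × 400 = 1840.00.
Efficiency loss = 1840.00 − 400 = 1440.00.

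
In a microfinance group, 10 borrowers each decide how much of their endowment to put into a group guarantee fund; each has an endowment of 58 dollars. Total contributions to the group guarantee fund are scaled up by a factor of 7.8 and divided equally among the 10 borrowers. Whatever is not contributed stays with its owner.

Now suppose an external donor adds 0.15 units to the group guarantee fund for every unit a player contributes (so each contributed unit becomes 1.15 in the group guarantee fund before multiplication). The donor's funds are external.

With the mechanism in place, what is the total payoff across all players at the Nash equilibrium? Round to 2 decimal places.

580.00 dollars

The effective private return is 7.8 × 1.15 / 10 = 0.8970, which is still under 1, so the mechanism doesn't change anyone's dominant strategy: zero contribution.
Everyone keeps their endowment and the group total is 10 × 58 = 580.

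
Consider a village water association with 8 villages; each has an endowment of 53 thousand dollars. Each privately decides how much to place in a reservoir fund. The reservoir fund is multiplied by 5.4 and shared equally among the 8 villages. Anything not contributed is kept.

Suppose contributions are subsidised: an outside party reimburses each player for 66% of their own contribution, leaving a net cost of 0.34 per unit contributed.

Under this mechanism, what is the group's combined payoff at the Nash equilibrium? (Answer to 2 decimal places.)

2569.44 thousand dollars

With the mechanism, a contributed unit returns (5.4/8) / 0.34 = 1.9853 per unit of net cost to the contributor — now above 1 — so contributing fully is weakly dominant for every player.
At the Nash equilibrium everyone contributes 53. Group total payoff = 8 × (53 × 0.66 + 5.4 × 53) = 2569.44.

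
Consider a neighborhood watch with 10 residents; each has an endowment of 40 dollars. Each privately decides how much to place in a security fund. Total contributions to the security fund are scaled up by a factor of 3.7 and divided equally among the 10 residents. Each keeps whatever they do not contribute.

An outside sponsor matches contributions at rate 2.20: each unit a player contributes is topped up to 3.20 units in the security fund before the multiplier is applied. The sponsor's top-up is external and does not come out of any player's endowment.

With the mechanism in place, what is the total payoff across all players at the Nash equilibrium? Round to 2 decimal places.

4736.00 dollars

With the mechanism, a contributed unit returns 3.7 × 3.20 / 10 = 1.1840 per unit of net cost to the contributor — now above 1 — so contributing fully is weakly dominant for every player.
At the Nash equilibrium everyone contributes 40. Group total payoff = 3.7 × 3.20 × 400 = 4736.00.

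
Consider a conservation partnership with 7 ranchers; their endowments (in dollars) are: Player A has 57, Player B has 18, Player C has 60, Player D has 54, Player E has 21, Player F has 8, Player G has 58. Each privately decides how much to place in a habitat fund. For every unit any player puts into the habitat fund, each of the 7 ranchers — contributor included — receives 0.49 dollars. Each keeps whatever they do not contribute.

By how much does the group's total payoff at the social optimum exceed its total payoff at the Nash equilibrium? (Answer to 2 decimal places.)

The private return per contributed unit is 0.49 < 1 for everyone, so the Nash equilibrium is zero contribution and the group total is Σ E_j = 57 + 18 + 60 + 54 + 21 + 8 + 58 = 276.
Each contributed unit returns 3.430 to the group, so the social optimum is full contribution by everyone: group total = 3.430 × 276 = 946.68.
Efficiency loss = (3.430 − 1) × 276 = 670.68.

670.68 dollars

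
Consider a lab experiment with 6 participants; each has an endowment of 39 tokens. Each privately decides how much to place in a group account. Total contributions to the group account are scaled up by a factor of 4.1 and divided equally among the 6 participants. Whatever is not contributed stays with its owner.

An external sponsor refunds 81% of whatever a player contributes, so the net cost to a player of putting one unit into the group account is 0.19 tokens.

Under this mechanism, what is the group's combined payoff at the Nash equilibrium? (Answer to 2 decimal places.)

The effective private return per unit is now (4.1/6) / 0.19 = 3.5965 > 1, so every player's dominant strategy flips to full contribution.
At the Nash equilibrium everyone contributes 39. Group total payoff = 6 × (39 × 0.81 + 4.1 × 39) = 1148.94.

1148.94 tokens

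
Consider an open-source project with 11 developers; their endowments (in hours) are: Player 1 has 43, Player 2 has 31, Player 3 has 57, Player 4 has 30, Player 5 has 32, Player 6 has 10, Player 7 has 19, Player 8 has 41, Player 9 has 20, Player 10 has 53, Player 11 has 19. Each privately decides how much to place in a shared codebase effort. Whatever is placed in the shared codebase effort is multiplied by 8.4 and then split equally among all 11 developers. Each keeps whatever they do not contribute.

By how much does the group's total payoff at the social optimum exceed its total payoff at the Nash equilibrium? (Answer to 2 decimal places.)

The private return per contributed unit is 8.4/11 = 0.7636 < 1 for every player regardless of endowment, so the Nash equilibrium is zero contribution and the group total is Σ E_j = 43 + 31 + 57 + 30 + 32 + 10 + 19 + 41 + 20 + 53 + 19 = 355.
Each contributed unit returns 8.400 to the group, so the social optimum is full contribution by everyone: group total = 8.400 × 355 = 2982.00.
Efficiency loss = (8.400 − 1) × 355 = 2627.00.

2627.00 hours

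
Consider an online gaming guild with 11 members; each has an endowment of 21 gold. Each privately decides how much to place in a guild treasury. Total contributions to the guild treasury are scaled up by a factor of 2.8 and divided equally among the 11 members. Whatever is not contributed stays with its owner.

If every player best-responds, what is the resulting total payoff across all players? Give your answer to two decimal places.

Each contributed unit returns 2.8/11 = 0.2545 to its contributor — below 1 — so contributing 0 is dominant for every player. At the Nash equilibrium everyone keeps their 21, and the group total is 11 × 21 = 231.

231.00 gold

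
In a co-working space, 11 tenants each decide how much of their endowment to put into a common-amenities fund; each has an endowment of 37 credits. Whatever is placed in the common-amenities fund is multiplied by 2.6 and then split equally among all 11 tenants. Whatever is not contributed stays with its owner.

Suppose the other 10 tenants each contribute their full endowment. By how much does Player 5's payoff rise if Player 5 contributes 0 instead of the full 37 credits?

28.25 credits

Switching from a contribution of 37 to 0 lets Player 5 keep an extra 37 credits, but lowers the common-amenities fund by 37, which costs Player 5 their own share of that drop: 2.6/11 × 37 = 8.75.
Net gain = 37 − 8.75 = 28.25. The private return per contributed unit (0.2364) is below 1, so free-riding is indeed the best response regardless of what the others do.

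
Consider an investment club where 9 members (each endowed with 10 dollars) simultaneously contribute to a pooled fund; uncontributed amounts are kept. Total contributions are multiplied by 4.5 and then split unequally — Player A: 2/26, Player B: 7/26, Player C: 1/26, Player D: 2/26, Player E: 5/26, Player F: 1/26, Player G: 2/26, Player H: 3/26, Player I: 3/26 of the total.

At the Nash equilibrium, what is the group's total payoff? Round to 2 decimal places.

Player j's private return per contributed unit is 4.5 × (j's share). Contributing is weakly dominant for j when that share is at least 1/4.5 = 0.2222, and contributing 0 is dominant otherwise.
Only Player B (7/26) clears that bar, contributing 10; the remaining 8 contribute 0. Total contributed: 10.
The pooled fund pays out 4.5 × 10 = 45.00 in total (split across the unequal shares, but the aggregate is all that matters for the group sum).
The 8 free-riders keep 10 each, adding 80. Group total = 80 + 45.00 = 125.00.

125.00 dollars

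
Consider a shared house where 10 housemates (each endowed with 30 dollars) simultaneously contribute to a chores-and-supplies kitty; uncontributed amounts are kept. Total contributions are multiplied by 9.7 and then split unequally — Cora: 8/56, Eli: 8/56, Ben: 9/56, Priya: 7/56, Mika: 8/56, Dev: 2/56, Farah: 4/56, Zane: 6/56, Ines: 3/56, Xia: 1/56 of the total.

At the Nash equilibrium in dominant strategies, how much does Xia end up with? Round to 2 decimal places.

Each unit j contributes comes back to j as 9.7 × (j's share), so j prefers to contribute only if that share exceeds 1/9.7 = 0.1031; otherwise keeping the unit dominates.
Cora, Eli, Ben, Priya, Mika and Zane clear that bar, contributing 30 each; the remaining 4 contribute 0. Total contributed: 180.
Xia keeps 30 and receives 9.7 × 180 × 1/56 = 31.18 from the chores-and-supplies kitty, for a payoff of 61.18.

61.18 dollars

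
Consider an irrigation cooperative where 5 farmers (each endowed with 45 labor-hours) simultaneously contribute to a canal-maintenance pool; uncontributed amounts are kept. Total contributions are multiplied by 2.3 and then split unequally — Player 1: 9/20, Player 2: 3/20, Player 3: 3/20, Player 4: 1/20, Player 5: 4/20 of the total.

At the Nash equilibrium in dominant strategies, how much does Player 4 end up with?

50.18 labor-hours

A player with share s gets back 2.3·s per unit contributed, so full contribution is dominant for anyone with s > 1/2.3 = 0.4348 and zero contribution is dominant for anyone below.
Player 1 alone (share 9/20) is above the threshold, contributing 45; the remaining 4 contribute 0. Total contributed: 45.
Player 4 keeps 45 and receives 2.3 × 45 × 1/20 = 5.18 from the canal-maintenance pool, for a payoff of 50.18.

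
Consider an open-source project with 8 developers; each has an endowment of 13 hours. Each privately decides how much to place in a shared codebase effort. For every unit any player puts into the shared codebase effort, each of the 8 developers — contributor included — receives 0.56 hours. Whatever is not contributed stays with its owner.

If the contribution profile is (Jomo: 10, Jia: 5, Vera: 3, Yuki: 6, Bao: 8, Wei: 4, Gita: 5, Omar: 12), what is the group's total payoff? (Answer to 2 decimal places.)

288.44 hours

Total contributed: 10 + 5 + 3 + 6 + 8 + 4 + 5 + 12 = 53; total kept: 8 × 13 − 53 = 51.
The shared codebase effort pays out 0.56 × 8 × 53 = 237.44 in aggregate.
Group total = 51 + 237.44 = 288.44.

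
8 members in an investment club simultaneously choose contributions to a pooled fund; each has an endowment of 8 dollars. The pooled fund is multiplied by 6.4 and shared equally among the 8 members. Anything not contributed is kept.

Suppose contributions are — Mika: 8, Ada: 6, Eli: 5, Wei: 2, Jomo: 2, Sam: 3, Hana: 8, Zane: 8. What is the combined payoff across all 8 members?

290.80 dollars

Total contributed: 8 + 6 + 5 + 2 + 2 + 3 + 8 + 8 = 42; total kept: 8 × 8 − 42 = 22.
The pooled fund pays out 6.4 × 42 = 268.80 in aggregate.
Group total = 22 + 268.80 = 290.80.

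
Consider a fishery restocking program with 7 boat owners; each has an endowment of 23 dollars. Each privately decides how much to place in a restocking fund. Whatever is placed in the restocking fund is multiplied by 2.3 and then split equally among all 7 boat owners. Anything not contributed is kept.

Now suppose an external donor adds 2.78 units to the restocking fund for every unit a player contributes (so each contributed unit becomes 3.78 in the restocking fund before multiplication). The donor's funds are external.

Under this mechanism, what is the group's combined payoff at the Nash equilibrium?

With the mechanism, a contributed unit returns 2.3 × 3.78 / 7 = 1.2420 per unit of net cost to the contributor — now above 1 — so contributing fully is weakly dominant for every player.
At the Nash equilibrium everyone contributes 23. Group total payoff = 2.3 × 3.78 × 161 = 1399.73.

1399.73 dollars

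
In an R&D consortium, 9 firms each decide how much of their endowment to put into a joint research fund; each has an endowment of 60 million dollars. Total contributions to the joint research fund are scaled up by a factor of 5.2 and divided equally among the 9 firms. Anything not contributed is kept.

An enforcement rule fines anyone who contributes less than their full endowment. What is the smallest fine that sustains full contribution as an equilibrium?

Given the others contribute fully, the best deviation is to contribute 0 (any partial contribution still incurs the fine and gives up units whose private return 0.5778 is below 1).
Deviating from 60 to 0 saves 60 million dollars but forfeits the deviator's share of the drop in the joint research fund: 5.2/9 × 60 = 34.67.
So the deviation gain is 60 − 34.67 = 25.33, and the fine must be at least 25.33 million dollars to wipe it out.

25.33 million dollars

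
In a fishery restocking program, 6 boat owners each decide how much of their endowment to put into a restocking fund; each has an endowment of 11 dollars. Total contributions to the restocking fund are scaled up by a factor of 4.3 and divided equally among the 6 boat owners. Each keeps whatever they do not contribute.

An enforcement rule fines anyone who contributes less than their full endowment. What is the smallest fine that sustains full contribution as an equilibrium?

Given the others contribute fully, the best deviation is to contribute 0 (any partial contribution still incurs the fine and gives up units whose private return 0.7167 is below 1).
Deviating from 11 to 0 saves 11 dollars but forfeits the deviator's share of the drop in the restocking fund: 4.3/6 × 11 = 7.88.
So the deviation gain is 11 − 7.88 = 3.12, and the fine must be at least 3.12 dollars to wipe it out.

3.12 dollars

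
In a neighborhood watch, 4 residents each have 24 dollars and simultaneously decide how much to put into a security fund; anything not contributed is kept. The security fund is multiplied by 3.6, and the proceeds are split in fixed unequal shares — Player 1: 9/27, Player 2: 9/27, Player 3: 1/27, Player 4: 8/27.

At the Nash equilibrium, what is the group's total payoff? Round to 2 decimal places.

For player j, contributing a unit is worthwhile iff 3.6 × (j's share) ≥ 1, i.e. iff j's share is at least 0.2778.
Player 1, Player 2 and Player 4 clear that bar, contributing 24 each; the remaining 1 contribute 0. Total contributed: 72.
The security fund pays out 3.6 × 72 = 259.20 in total (split across the unequal shares, but the aggregate is all that matters for the group sum).
The 1 free-riders keep 24 each, adding 24. Group total = 24 + 259.20 = 283.20.

283.20 dollars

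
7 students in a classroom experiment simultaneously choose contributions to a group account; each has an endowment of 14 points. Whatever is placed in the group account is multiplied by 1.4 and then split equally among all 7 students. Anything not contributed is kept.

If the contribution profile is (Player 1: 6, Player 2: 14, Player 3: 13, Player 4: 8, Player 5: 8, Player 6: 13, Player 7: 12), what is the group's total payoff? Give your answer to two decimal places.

127.60 points

Total contributed: 6 + 14 + 13 + 8 + 8 + 13 + 12 = 74; total kept: 7 × 14 − 74 = 24.
The group account pays out 1.4 × 74 = 103.60 in aggregate.
Group total = 24 + 103.60 = 127.60.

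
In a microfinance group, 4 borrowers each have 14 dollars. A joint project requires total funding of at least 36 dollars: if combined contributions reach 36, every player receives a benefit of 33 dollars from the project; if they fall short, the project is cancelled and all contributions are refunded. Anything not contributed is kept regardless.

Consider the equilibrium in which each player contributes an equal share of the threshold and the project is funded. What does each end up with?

38 dollars

Equal share of the threshold: 36/4 = 9.
At this profile no one gains by cutting their contribution: any cut drops the total below 36, the project is cancelled, contributions are refunded, and the deviator ends with 14, which is less than 14 − 9 + 33 = 38. Contributing more than 9 just wastes the excess. So contributing exactly 9 is a best response.
Each player's payoff: 14 − 9 + 33 = 38.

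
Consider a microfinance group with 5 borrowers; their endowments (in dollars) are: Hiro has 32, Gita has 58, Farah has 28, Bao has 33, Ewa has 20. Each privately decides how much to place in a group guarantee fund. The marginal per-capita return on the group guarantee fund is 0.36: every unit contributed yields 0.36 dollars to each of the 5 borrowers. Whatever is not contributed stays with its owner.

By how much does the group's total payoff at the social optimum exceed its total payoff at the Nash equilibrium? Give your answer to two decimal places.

The private return per contributed unit is 0.36 < 1 for everyone, so the Nash equilibrium is zero contribution and the group total is Σ E_j = 32 + 58 + 28 + 33 + 20 = 171.
Each contributed unit returns 1.800 to the group, so the social optimum is full contribution by everyone: group total = 1.800 × 171 = 307.80.
Efficiency loss = (1.800 − 1) × 171 = 136.80.

136.80 dollars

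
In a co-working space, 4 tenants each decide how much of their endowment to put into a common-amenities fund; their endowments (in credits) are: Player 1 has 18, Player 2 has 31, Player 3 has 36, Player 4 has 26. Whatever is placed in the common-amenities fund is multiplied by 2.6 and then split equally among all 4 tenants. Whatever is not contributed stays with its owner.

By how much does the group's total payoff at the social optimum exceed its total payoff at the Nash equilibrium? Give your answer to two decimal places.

177.60 credits

The private return per contributed unit is 2.6/4 = 0.6500 < 1 for every player regardless of endowment, so the Nash equilibrium is zero contribution and the group total is Σ E_j = 18 + 31 + 36 + 26 = 111.
Each contributed unit returns 2.600 to the group, so the social optimum is full contribution by everyone: group total = 2.600 × 111 = 288.60.
Efficiency loss = (2.600 − 1) × 111 = 177.60.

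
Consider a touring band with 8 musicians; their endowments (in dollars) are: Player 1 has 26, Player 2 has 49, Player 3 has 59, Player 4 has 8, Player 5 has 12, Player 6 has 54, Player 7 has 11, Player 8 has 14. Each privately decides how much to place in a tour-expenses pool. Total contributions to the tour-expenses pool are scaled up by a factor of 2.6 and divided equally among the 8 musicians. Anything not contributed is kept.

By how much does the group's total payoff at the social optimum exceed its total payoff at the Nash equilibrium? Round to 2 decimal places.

The private return per contributed unit is 2.6/8 = 0.3250 < 1 for every player regardless of endowment, so the Nash equilibrium is zero contribution and the group total is Σ E_j = 26 + 49 + 59 + 8 + 12 + 54 + 11 + 14 = 233.
Each contributed unit returns 2.600 to the group, so the social optimum is full contribution by everyone: group total = 2.600 × 233 = 605.80.
Efficiency loss = (2.600 − 1) × 233 = 372.80.

372.80 dollars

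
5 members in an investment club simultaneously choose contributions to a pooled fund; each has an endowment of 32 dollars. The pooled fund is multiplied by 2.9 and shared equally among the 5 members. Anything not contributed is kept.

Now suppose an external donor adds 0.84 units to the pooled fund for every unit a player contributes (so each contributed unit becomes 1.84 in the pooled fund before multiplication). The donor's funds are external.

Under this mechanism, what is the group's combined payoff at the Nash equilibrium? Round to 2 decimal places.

With the mechanism, a contributed unit returns 2.9 × 1.84 / 5 = 1.0672 per unit of net cost to the contributor — now above 1 — so contributing fully is weakly dominant for every player.
So the Nash equilibrium is full contribution by all 5; the group earns 2.9 × 1.84 × 160 = 853.76.

853.76 dollars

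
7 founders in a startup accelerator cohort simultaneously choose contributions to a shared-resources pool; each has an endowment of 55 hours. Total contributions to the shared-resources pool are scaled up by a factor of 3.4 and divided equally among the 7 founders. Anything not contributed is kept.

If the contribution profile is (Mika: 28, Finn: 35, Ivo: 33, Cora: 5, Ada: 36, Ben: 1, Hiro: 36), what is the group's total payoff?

802.60 hours

Total contributed: 28 + 35 + 33 + 5 + 36 + 1 + 36 = 174; total kept: 7 × 55 − 174 = 211.
The shared-resources pool pays out 3.4 × 174 = 591.60 in aggregate.
Group total = 211 + 591.60 = 802.60.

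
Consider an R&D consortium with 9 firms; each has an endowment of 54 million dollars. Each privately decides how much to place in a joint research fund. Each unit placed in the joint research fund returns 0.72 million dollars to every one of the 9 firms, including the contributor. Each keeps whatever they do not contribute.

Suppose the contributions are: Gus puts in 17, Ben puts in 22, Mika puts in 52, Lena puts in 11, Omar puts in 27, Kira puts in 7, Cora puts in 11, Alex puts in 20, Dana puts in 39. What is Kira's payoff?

195.32 million dollars

Total contributed: 17 + 22 + 52 + 11 + 27 + 7 + 11 + 20 + 39 = 206.
Each receives 0.72 × 206 = 148.32 from the joint research fund.
Kira keeps 54 − 7 = 47, so Kira's payoff is 47 + 148.32 = 195.32.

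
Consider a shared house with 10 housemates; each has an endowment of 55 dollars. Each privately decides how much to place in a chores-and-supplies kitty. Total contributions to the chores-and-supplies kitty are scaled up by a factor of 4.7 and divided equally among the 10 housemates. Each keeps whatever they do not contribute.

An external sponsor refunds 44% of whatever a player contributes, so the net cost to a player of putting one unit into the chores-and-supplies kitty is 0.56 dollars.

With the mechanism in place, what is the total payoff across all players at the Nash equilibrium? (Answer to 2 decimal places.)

The effective private return is (4.7/10) / 0.56 = 0.8393, which is still under 1, so the mechanism doesn't change anyone's dominant strategy: zero contribution.
At the Nash equilibrium no one contributes; group total payoff = 10 × 55 = 550.

550.00 dollars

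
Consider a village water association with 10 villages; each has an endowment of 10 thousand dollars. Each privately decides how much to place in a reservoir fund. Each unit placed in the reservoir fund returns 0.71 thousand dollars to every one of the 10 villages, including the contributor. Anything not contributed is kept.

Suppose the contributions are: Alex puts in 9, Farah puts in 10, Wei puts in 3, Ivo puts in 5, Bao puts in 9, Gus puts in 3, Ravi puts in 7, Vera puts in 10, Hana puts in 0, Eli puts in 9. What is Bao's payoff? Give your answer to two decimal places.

Total contributed: 9 + 10 + 3 + 5 + 9 + 3 + 7 + 10 + 0 + 9 = 65.
Each receives 0.71 × 65 = 46.15 from the reservoir fund.
Bao keeps 10 − 9 = 1, so Bao's payoff is 1 + 46.15 = 47.15.

47.15 thousand dollars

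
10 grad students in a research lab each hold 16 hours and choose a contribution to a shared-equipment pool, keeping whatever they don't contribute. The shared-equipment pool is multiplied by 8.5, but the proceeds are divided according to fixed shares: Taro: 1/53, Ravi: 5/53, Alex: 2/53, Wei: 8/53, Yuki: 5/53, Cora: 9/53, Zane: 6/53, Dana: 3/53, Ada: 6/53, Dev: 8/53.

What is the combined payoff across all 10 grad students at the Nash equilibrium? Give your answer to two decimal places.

A player with share s gets back 8.5·s per unit contributed, so full contribution is dominant for anyone with s > 1/8.5 = 0.1176 and zero contribution is dominant for anyone below.
Wei, Cora and Dev are above the threshold, contributing 16 each; the remaining 7 contribute 0. Total contributed: 48.
The shared-equipment pool pays out 8.5 × 48 = 408.00 in total (split across the unequal shares, but the aggregate is all that matters for the group sum).
The 7 free-riders keep 16 each, adding 112. Group total = 112 + 408.00 = 520.00.

520.00 hours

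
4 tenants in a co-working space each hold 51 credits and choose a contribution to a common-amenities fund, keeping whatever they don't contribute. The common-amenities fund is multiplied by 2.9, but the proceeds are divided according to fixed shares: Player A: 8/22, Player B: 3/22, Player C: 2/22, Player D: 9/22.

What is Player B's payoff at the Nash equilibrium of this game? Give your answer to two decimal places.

Player j's private return per contributed unit is 2.9 × (j's share). Contributing is weakly dominant for j when that share is at least 1/2.9 = 0.3448, and contributing 0 is dominant otherwise.
Player A and Player D are above the threshold, contributing 51 each; the remaining 2 contribute 0. Total contributed: 102.
Player B keeps 51 and receives 2.9 × 102 × 3/22 = 40.34 from the common-amenities fund, for a payoff of 91.34.

91.34 credits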